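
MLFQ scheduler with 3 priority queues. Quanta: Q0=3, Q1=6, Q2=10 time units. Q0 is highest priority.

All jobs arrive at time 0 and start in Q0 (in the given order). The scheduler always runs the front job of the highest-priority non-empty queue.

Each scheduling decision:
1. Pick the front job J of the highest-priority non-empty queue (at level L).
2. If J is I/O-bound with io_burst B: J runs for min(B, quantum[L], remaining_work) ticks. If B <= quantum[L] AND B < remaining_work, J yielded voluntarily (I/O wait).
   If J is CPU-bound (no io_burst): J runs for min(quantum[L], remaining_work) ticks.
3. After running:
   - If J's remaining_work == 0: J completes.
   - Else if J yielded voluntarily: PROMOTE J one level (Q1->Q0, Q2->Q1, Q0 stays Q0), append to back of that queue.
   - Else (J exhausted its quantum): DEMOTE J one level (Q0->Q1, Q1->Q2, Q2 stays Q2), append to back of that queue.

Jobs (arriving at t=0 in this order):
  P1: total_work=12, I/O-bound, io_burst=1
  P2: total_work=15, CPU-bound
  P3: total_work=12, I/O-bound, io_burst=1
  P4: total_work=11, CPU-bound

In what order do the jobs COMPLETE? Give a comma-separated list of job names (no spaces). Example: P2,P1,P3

Answer: P1,P3,P2,P4

Derivation:
t=0-1: P1@Q0 runs 1, rem=11, I/O yield, promote→Q0. Q0=[P2,P3,P4,P1] Q1=[] Q2=[]
t=1-4: P2@Q0 runs 3, rem=12, quantum used, demote→Q1. Q0=[P3,P4,P1] Q1=[P2] Q2=[]
t=4-5: P3@Q0 runs 1, rem=11, I/O yield, promote→Q0. Q0=[P4,P1,P3] Q1=[P2] Q2=[]
t=5-8: P4@Q0 runs 3, rem=8, quantum used, demote→Q1. Q0=[P1,P3] Q1=[P2,P4] Q2=[]
t=8-9: P1@Q0 runs 1, rem=10, I/O yield, promote→Q0. Q0=[P3,P1] Q1=[P2,P4] Q2=[]
t=9-10: P3@Q0 runs 1, rem=10, I/O yield, promote→Q0. Q0=[P1,P3] Q1=[P2,P4] Q2=[]
t=10-11: P1@Q0 runs 1, rem=9, I/O yield, promote→Q0. Q0=[P3,P1] Q1=[P2,P4] Q2=[]
t=11-12: P3@Q0 runs 1, rem=9, I/O yield, promote→Q0. Q0=[P1,P3] Q1=[P2,P4] Q2=[]
t=12-13: P1@Q0 runs 1, rem=8, I/O yield, promote→Q0. Q0=[P3,P1] Q1=[P2,P4] Q2=[]
t=13-14: P3@Q0 runs 1, rem=8, I/O yield, promote→Q0. Q0=[P1,P3] Q1=[P2,P4] Q2=[]
t=14-15: P1@Q0 runs 1, rem=7, I/O yield, promote→Q0. Q0=[P3,P1] Q1=[P2,P4] Q2=[]
t=15-16: P3@Q0 runs 1, rem=7, I/O yield, promote→Q0. Q0=[P1,P3] Q1=[P2,P4] Q2=[]
t=16-17: P1@Q0 runs 1, rem=6, I/O yield, promote→Q0. Q0=[P3,P1] Q1=[P2,P4] Q2=[]
t=17-18: P3@Q0 runs 1, rem=6, I/O yield, promote→Q0. Q0=[P1,P3] Q1=[P2,P4] Q2=[]
t=18-19: P1@Q0 runs 1, rem=5, I/O yield, promote→Q0. Q0=[P3,P1] Q1=[P2,P4] Q2=[]
t=19-20: P3@Q0 runs 1, rem=5, I/O yield, promote→Q0. Q0=[P1,P3] Q1=[P2,P4] Q2=[]
t=20-21: P1@Q0 runs 1, rem=4, I/O yield, promote→Q0. Q0=[P3,P1] Q1=[P2,P4] Q2=[]
t=21-22: P3@Q0 runs 1, rem=4, I/O yield, promote→Q0. Q0=[P1,P3] Q1=[P2,P4] Q2=[]
t=22-23: P1@Q0 runs 1, rem=3, I/O yield, promote→Q0. Q0=[P3,P1] Q1=[P2,P4] Q2=[]
t=23-24: P3@Q0 runs 1, rem=3, I/O yield, promote→Q0. Q0=[P1,P3] Q1=[P2,P4] Q2=[]
t=24-25: P1@Q0 runs 1, rem=2, I/O yield, promote→Q0. Q0=[P3,P1] Q1=[P2,P4] Q2=[]
t=25-26: P3@Q0 runs 1, rem=2, I/O yield, promote→Q0. Q0=[P1,P3] Q1=[P2,P4] Q2=[]
t=26-27: P1@Q0 runs 1, rem=1, I/O yield, promote→Q0. Q0=[P3,P1] Q1=[P2,P4] Q2=[]
t=27-28: P3@Q0 runs 1, rem=1, I/O yield, promote→Q0. Q0=[P1,P3] Q1=[P2,P4] Q2=[]
t=28-29: P1@Q0 runs 1, rem=0, completes. Q0=[P3] Q1=[P2,P4] Q2=[]
t=29-30: P3@Q0 runs 1, rem=0, completes. Q0=[] Q1=[P2,P4] Q2=[]
t=30-36: P2@Q1 runs 6, rem=6, quantum used, demote→Q2. Q0=[] Q1=[P4] Q2=[P2]
t=36-42: P4@Q1 runs 6, rem=2, quantum used, demote→Q2. Q0=[] Q1=[] Q2=[P2,P4]
t=42-48: P2@Q2 runs 6, rem=0, completes. Q0=[] Q1=[] Q2=[P4]
t=48-50: P4@Q2 runs 2, rem=0, completes. Q0=[] Q1=[] Q2=[]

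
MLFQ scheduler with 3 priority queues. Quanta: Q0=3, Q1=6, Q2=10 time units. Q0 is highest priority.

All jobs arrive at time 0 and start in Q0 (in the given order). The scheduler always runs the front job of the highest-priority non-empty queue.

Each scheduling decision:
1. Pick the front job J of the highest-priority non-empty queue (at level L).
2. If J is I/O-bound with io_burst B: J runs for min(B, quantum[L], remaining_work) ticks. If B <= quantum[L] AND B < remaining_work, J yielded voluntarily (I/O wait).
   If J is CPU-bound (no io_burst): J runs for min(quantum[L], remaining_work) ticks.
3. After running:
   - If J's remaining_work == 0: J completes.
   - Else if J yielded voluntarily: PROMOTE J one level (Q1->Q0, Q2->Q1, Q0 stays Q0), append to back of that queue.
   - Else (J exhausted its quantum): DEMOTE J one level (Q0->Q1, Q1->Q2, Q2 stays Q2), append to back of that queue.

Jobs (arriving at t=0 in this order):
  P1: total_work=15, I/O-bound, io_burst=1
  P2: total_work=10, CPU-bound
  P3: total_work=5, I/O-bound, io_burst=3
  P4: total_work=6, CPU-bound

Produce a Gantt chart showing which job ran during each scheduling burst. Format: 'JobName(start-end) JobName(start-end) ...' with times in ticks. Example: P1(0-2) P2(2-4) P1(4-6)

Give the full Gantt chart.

Answer: P1(0-1) P2(1-4) P3(4-7) P4(7-10) P1(10-11) P3(11-13) P1(13-14) P1(14-15) P1(15-16) P1(16-17) P1(17-18) P1(18-19) P1(19-20) P1(20-21) P1(21-22) P1(22-23) P1(23-24) P1(24-25) P1(25-26) P2(26-32) P4(32-35) P2(35-36)

Derivation:
t=0-1: P1@Q0 runs 1, rem=14, I/O yield, promote→Q0. Q0=[P2,P3,P4,P1] Q1=[] Q2=[]
t=1-4: P2@Q0 runs 3, rem=7, quantum used, demote→Q1. Q0=[P3,P4,P1] Q1=[P2] Q2=[]
t=4-7: P3@Q0 runs 3, rem=2, I/O yield, promote→Q0. Q0=[P4,P1,P3] Q1=[P2] Q2=[]
t=7-10: P4@Q0 runs 3, rem=3, quantum used, demote→Q1. Q0=[P1,P3] Q1=[P2,P4] Q2=[]
t=10-11: P1@Q0 runs 1, rem=13, I/O yield, promote→Q0. Q0=[P3,P1] Q1=[P2,P4] Q2=[]
t=11-13: P3@Q0 runs 2, rem=0, completes. Q0=[P1] Q1=[P2,P4] Q2=[]
t=13-14: P1@Q0 runs 1, rem=12, I/O yield, promote→Q0. Q0=[P1] Q1=[P2,P4] Q2=[]
t=14-15: P1@Q0 runs 1, rem=11, I/O yield, promote→Q0. Q0=[P1] Q1=[P2,P4] Q2=[]
t=15-16: P1@Q0 runs 1, rem=10, I/O yield, promote→Q0. Q0=[P1] Q1=[P2,P4] Q2=[]
t=16-17: P1@Q0 runs 1, rem=9, I/O yield, promote→Q0. Q0=[P1] Q1=[P2,P4] Q2=[]
t=17-18: P1@Q0 runs 1, rem=8, I/O yield, promote→Q0. Q0=[P1] Q1=[P2,P4] Q2=[]
t=18-19: P1@Q0 runs 1, rem=7, I/O yield, promote→Q0. Q0=[P1] Q1=[P2,P4] Q2=[]
t=19-20: P1@Q0 runs 1, rem=6, I/O yield, promote→Q0. Q0=[P1] Q1=[P2,P4] Q2=[]
t=20-21: P1@Q0 runs 1, rem=5, I/O yield, promote→Q0. Q0=[P1] Q1=[P2,P4] Q2=[]
t=21-22: P1@Q0 runs 1, rem=4, I/O yield, promote→Q0. Q0=[P1] Q1=[P2,P4] Q2=[]
t=22-23: P1@Q0 runs 1, rem=3, I/O yield, promote→Q0. Q0=[P1] Q1=[P2,P4] Q2=[]
t=23-24: P1@Q0 runs 1, rem=2, I/O yield, promote→Q0. Q0=[P1] Q1=[P2,P4] Q2=[]
t=24-25: P1@Q0 runs 1, rem=1, I/O yield, promote→Q0. Q0=[P1] Q1=[P2,P4] Q2=[]
t=25-26: P1@Q0 runs 1, rem=0, completes. Q0=[] Q1=[P2,P4] Q2=[]
t=26-32: P2@Q1 runs 6, rem=1, quantum used, demote→Q2. Q0=[] Q1=[P4] Q2=[P2]
t=32-35: P4@Q1 runs 3, rem=0, completes. Q0=[] Q1=[] Q2=[P2]
t=35-36: P2@Q2 runs 1, rem=0, completes. Q0=[] Q1=[] Q2=[]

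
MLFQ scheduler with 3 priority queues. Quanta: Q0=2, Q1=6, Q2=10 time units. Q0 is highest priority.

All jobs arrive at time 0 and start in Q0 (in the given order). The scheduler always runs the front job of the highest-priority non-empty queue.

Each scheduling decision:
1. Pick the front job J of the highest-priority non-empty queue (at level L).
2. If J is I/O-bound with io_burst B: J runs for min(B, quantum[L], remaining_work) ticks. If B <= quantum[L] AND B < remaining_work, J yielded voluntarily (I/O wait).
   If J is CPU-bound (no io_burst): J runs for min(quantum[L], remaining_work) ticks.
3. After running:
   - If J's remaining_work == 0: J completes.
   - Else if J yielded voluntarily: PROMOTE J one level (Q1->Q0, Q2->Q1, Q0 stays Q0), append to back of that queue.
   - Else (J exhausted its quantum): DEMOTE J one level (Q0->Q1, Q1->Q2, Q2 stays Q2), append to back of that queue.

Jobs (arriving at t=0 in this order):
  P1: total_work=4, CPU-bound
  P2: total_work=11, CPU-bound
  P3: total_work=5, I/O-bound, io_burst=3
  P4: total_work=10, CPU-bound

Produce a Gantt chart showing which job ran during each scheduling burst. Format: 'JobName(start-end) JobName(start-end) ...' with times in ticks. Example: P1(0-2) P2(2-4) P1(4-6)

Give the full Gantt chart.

t=0-2: P1@Q0 runs 2, rem=2, quantum used, demote→Q1. Q0=[P2,P3,P4] Q1=[P1] Q2=[]
t=2-4: P2@Q0 runs 2, rem=9, quantum used, demote→Q1. Q0=[P3,P4] Q1=[P1,P2] Q2=[]
t=4-6: P3@Q0 runs 2, rem=3, quantum used, demote→Q1. Q0=[P4] Q1=[P1,P2,P3] Q2=[]
t=6-8: P4@Q0 runs 2, rem=8, quantum used, demote→Q1. Q0=[] Q1=[P1,P2,P3,P4] Q2=[]
t=8-10: P1@Q1 runs 2, rem=0, completes. Q0=[] Q1=[P2,P3,P4] Q2=[]
t=10-16: P2@Q1 runs 6, rem=3, quantum used, demote→Q2. Q0=[] Q1=[P3,P4] Q2=[P2]
t=16-19: P3@Q1 runs 3, rem=0, completes. Q0=[] Q1=[P4] Q2=[P2]
t=19-25: P4@Q1 runs 6, rem=2, quantum used, demote→Q2. Q0=[] Q1=[] Q2=[P2,P4]
t=25-28: P2@Q2 runs 3, rem=0, completes. Q0=[] Q1=[] Q2=[P4]
t=28-30: P4@Q2 runs 2, rem=0, completes. Q0=[] Q1=[] Q2=[]

Answer: P1(0-2) P2(2-4) P3(4-6) P4(6-8) P1(8-10) P2(10-16) P3(16-19) P4(19-25) P2(25-28) P4(28-30)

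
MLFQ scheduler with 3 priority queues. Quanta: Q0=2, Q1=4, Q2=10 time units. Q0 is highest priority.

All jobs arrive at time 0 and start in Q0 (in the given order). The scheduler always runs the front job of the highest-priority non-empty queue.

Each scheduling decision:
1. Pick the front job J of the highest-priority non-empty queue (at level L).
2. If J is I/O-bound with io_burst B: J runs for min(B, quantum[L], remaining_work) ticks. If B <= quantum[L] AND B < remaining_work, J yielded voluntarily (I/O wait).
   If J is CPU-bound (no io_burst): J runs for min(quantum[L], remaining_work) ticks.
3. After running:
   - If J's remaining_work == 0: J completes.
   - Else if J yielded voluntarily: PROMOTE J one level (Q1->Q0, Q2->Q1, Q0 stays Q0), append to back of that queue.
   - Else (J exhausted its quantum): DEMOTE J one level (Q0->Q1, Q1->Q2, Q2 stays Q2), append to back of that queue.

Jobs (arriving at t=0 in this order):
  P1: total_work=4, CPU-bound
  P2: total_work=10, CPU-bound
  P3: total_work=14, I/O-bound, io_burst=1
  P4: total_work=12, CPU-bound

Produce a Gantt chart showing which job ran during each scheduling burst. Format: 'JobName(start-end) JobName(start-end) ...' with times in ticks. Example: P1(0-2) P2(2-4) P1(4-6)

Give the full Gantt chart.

t=0-2: P1@Q0 runs 2, rem=2, quantum used, demote→Q1. Q0=[P2,P3,P4] Q1=[P1] Q2=[]
t=2-4: P2@Q0 runs 2, rem=8, quantum used, demote→Q1. Q0=[P3,P4] Q1=[P1,P2] Q2=[]
t=4-5: P3@Q0 runs 1, rem=13, I/O yield, promote→Q0. Q0=[P4,P3] Q1=[P1,P2] Q2=[]
t=5-7: P4@Q0 runs 2, rem=10, quantum used, demote→Q1. Q0=[P3] Q1=[P1,P2,P4] Q2=[]
t=7-8: P3@Q0 runs 1, rem=12, I/O yield, promote→Q0. Q0=[P3] Q1=[P1,P2,P4] Q2=[]
t=8-9: P3@Q0 runs 1, rem=11, I/O yield, promote→Q0. Q0=[P3] Q1=[P1,P2,P4] Q2=[]
t=9-10: P3@Q0 runs 1, rem=10, I/O yield, promote→Q0. Q0=[P3] Q1=[P1,P2,P4] Q2=[]
t=10-11: P3@Q0 runs 1, rem=9, I/O yield, promote→Q0. Q0=[P3] Q1=[P1,P2,P4] Q2=[]
t=11-12: P3@Q0 runs 1, rem=8, I/O yield, promote→Q0. Q0=[P3] Q1=[P1,P2,P4] Q2=[]
t=12-13: P3@Q0 runs 1, rem=7, I/O yield, promote→Q0. Q0=[P3] Q1=[P1,P2,P4] Q2=[]
t=13-14: P3@Q0 runs 1, rem=6, I/O yield, promote→Q0. Q0=[P3] Q1=[P1,P2,P4] Q2=[]
t=14-15: P3@Q0 runs 1, rem=5, I/O yield, promote→Q0. Q0=[P3] Q1=[P1,P2,P4] Q2=[]
t=15-16: P3@Q0 runs 1, rem=4, I/O yield, promote→Q0. Q0=[P3] Q1=[P1,P2,P4] Q2=[]
t=16-17: P3@Q0 runs 1, rem=3, I/O yield, promote→Q0. Q0=[P3] Q1=[P1,P2,P4] Q2=[]
t=17-18: P3@Q0 runs 1, rem=2, I/O yield, promote→Q0. Q0=[P3] Q1=[P1,P2,P4] Q2=[]
t=18-19: P3@Q0 runs 1, rem=1, I/O yield, promote→Q0. Q0=[P3] Q1=[P1,P2,P4] Q2=[]
t=19-20: P3@Q0 runs 1, rem=0, completes. Q0=[] Q1=[P1,P2,P4] Q2=[]
t=20-22: P1@Q1 runs 2, rem=0, completes. Q0=[] Q1=[P2,P4] Q2=[]
t=22-26: P2@Q1 runs 4, rem=4, quantum used, demote→Q2. Q0=[] Q1=[P4] Q2=[P2]
t=26-30: P4@Q1 runs 4, rem=6, quantum used, demote→Q2. Q0=[] Q1=[] Q2=[P2,P4]
t=30-34: P2@Q2 runs 4, rem=0, completes. Q0=[] Q1=[] Q2=[P4]
t=34-40: P4@Q2 runs 6, rem=0, completes. Q0=[] Q1=[] Q2=[]

Answer: P1(0-2) P2(2-4) P3(4-5) P4(5-7) P3(7-8) P3(8-9) P3(9-10) P3(10-11) P3(11-12) P3(12-13) P3(13-14) P3(14-15) P3(15-16) P3(16-17) P3(17-18) P3(18-19) P3(19-20) P1(20-22) P2(22-26) P4(26-30) P2(30-34) P4(34-40)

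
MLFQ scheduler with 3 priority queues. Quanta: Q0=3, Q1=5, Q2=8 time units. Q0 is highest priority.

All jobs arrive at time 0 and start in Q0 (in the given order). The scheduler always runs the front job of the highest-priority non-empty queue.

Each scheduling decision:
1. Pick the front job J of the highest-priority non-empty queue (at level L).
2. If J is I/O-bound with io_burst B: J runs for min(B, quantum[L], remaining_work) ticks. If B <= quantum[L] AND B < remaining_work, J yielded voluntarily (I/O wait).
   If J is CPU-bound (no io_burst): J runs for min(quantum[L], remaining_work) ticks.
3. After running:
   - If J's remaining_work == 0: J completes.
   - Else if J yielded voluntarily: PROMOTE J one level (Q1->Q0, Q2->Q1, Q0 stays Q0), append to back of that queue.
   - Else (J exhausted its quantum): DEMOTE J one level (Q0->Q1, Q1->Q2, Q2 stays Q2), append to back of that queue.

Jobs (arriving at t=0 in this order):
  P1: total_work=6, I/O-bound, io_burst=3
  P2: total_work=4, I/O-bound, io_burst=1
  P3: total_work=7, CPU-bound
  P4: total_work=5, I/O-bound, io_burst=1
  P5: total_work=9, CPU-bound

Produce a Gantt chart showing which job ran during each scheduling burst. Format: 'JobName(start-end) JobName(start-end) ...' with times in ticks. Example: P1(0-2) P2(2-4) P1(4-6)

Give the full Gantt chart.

Answer: P1(0-3) P2(3-4) P3(4-7) P4(7-8) P5(8-11) P1(11-14) P2(14-15) P4(15-16) P2(16-17) P4(17-18) P2(18-19) P4(19-20) P4(20-21) P3(21-25) P5(25-30) P5(30-31)

Derivation:
t=0-3: P1@Q0 runs 3, rem=3, I/O yield, promote→Q0. Q0=[P2,P3,P4,P5,P1] Q1=[] Q2=[]
t=3-4: P2@Q0 runs 1, rem=3, I/O yield, promote→Q0. Q0=[P3,P4,P5,P1,P2] Q1=[] Q2=[]
t=4-7: P3@Q0 runs 3, rem=4, quantum used, demote→Q1. Q0=[P4,P5,P1,P2] Q1=[P3] Q2=[]
t=7-8: P4@Q0 runs 1, rem=4, I/O yield, promote→Q0. Q0=[P5,P1,P2,P4] Q1=[P3] Q2=[]
t=8-11: P5@Q0 runs 3, rem=6, quantum used, demote→Q1. Q0=[P1,P2,P4] Q1=[P3,P5] Q2=[]
t=11-14: P1@Q0 runs 3, rem=0, completes. Q0=[P2,P4] Q1=[P3,P5] Q2=[]
t=14-15: P2@Q0 runs 1, rem=2, I/O yield, promote→Q0. Q0=[P4,P2] Q1=[P3,P5] Q2=[]
t=15-16: P4@Q0 runs 1, rem=3, I/O yield, promote→Q0. Q0=[P2,P4] Q1=[P3,P5] Q2=[]
t=16-17: P2@Q0 runs 1, rem=1, I/O yield, promote→Q0. Q0=[P4,P2] Q1=[P3,P5] Q2=[]
t=17-18: P4@Q0 runs 1, rem=2, I/O yield, promote→Q0. Q0=[P2,P4] Q1=[P3,P5] Q2=[]
t=18-19: P2@Q0 runs 1, rem=0, completes. Q0=[P4] Q1=[P3,P5] Q2=[]
t=19-20: P4@Q0 runs 1, rem=1, I/O yield, promote→Q0. Q0=[P4] Q1=[P3,P5] Q2=[]
t=20-21: P4@Q0 runs 1, rem=0, completes. Q0=[] Q1=[P3,P5] Q2=[]
t=21-25: P3@Q1 runs 4, rem=0, completes. Q0=[] Q1=[P5] Q2=[]
t=25-30: P5@Q1 runs 5, rem=1, quantum used, demote→Q2. Q0=[] Q1=[] Q2=[P5]
t=30-31: P5@Q2 runs 1, rem=0, completes. Q0=[] Q1=[] Q2=[]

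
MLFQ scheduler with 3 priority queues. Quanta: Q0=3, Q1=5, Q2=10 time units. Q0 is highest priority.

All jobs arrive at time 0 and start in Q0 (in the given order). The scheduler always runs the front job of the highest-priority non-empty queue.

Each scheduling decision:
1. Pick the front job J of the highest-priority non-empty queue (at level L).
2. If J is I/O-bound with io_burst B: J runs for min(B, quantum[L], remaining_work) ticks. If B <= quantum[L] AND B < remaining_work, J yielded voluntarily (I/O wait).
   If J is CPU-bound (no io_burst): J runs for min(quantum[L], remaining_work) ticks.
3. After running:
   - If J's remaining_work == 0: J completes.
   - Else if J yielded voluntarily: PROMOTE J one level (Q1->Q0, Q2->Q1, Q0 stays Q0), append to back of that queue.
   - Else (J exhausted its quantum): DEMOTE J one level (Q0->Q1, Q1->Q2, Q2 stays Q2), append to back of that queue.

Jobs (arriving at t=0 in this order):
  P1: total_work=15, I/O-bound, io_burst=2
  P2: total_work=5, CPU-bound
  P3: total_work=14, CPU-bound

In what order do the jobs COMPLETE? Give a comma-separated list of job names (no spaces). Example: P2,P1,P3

t=0-2: P1@Q0 runs 2, rem=13, I/O yield, promote→Q0. Q0=[P2,P3,P1] Q1=[] Q2=[]
t=2-5: P2@Q0 runs 3, rem=2, quantum used, demote→Q1. Q0=[P3,P1] Q1=[P2] Q2=[]
t=5-8: P3@Q0 runs 3, rem=11, quantum used, demote→Q1. Q0=[P1] Q1=[P2,P3] Q2=[]
t=8-10: P1@Q0 runs 2, rem=11, I/O yield, promote→Q0. Q0=[P1] Q1=[P2,P3] Q2=[]
t=10-12: P1@Q0 runs 2, rem=9, I/O yield, promote→Q0. Q0=[P1] Q1=[P2,P3] Q2=[]
t=12-14: P1@Q0 runs 2, rem=7, I/O yield, promote→Q0. Q0=[P1] Q1=[P2,P3] Q2=[]
t=14-16: P1@Q0 runs 2, rem=5, I/O yield, promote→Q0. Q0=[P1] Q1=[P2,P3] Q2=[]
t=16-18: P1@Q0 runs 2, rem=3, I/O yield, promote→Q0. Q0=[P1] Q1=[P2,P3] Q2=[]
t=18-20: P1@Q0 runs 2, rem=1, I/O yield, promote→Q0. Q0=[P1] Q1=[P2,P3] Q2=[]
t=20-21: P1@Q0 runs 1, rem=0, completes. Q0=[] Q1=[P2,P3] Q2=[]
t=21-23: P2@Q1 runs 2, rem=0, completes. Q0=[] Q1=[P3] Q2=[]
t=23-28: P3@Q1 runs 5, rem=6, quantum used, demote→Q2. Q0=[] Q1=[] Q2=[P3]
t=28-34: P3@Q2 runs 6, rem=0, completes. Q0=[] Q1=[] Q2=[]

Answer: P1,P2,P3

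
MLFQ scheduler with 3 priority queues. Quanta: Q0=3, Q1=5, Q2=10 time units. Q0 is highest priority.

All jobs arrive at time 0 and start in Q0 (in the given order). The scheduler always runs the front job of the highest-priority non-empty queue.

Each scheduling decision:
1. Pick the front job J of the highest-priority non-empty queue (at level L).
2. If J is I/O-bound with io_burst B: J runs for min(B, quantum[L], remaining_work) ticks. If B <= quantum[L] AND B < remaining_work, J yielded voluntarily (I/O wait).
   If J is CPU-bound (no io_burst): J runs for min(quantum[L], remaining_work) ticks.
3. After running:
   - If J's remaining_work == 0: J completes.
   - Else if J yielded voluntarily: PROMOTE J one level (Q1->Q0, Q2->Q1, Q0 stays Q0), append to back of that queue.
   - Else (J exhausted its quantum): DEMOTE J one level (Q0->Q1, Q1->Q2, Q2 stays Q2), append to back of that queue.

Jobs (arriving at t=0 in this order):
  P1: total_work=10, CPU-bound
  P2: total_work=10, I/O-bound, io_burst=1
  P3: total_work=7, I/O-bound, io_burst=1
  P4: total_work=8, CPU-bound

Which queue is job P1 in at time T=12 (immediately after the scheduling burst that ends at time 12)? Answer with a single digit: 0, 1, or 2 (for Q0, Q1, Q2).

t=0-3: P1@Q0 runs 3, rem=7, quantum used, demote→Q1. Q0=[P2,P3,P4] Q1=[P1] Q2=[]
t=3-4: P2@Q0 runs 1, rem=9, I/O yield, promote→Q0. Q0=[P3,P4,P2] Q1=[P1] Q2=[]
t=4-5: P3@Q0 runs 1, rem=6, I/O yield, promote→Q0. Q0=[P4,P2,P3] Q1=[P1] Q2=[]
t=5-8: P4@Q0 runs 3, rem=5, quantum used, demote→Q1. Q0=[P2,P3] Q1=[P1,P4] Q2=[]
t=8-9: P2@Q0 runs 1, rem=8, I/O yield, promote→Q0. Q0=[P3,P2] Q1=[P1,P4] Q2=[]
t=9-10: P3@Q0 runs 1, rem=5, I/O yield, promote→Q0. Q0=[P2,P3] Q1=[P1,P4] Q2=[]
t=10-11: P2@Q0 runs 1, rem=7, I/O yield, promote→Q0. Q0=[P3,P2] Q1=[P1,P4] Q2=[]
t=11-12: P3@Q0 runs 1, rem=4, I/O yield, promote→Q0. Q0=[P2,P3] Q1=[P1,P4] Q2=[]
t=12-13: P2@Q0 runs 1, rem=6, I/O yield, promote→Q0. Q0=[P3,P2] Q1=[P1,P4] Q2=[]
t=13-14: P3@Q0 runs 1, rem=3, I/O yield, promote→Q0. Q0=[P2,P3] Q1=[P1,P4] Q2=[]
t=14-15: P2@Q0 runs 1, rem=5, I/O yield, promote→Q0. Q0=[P3,P2] Q1=[P1,P4] Q2=[]
t=15-16: P3@Q0 runs 1, rem=2, I/O yield, promote→Q0. Q0=[P2,P3] Q1=[P1,P4] Q2=[]
t=16-17: P2@Q0 runs 1, rem=4, I/O yield, promote→Q0. Q0=[P3,P2] Q1=[P1,P4] Q2=[]
t=17-18: P3@Q0 runs 1, rem=1, I/O yield, promote→Q0. Q0=[P2,P3] Q1=[P1,P4] Q2=[]
t=18-19: P2@Q0 runs 1, rem=3, I/O yield, promote→Q0. Q0=[P3,P2] Q1=[P1,P4] Q2=[]
t=19-20: P3@Q0 runs 1, rem=0, completes. Q0=[P2] Q1=[P1,P4] Q2=[]
t=20-21: P2@Q0 runs 1, rem=2, I/O yield, promote→Q0. Q0=[P2] Q1=[P1,P4] Q2=[]
t=21-22: P2@Q0 runs 1, rem=1, I/O yield, promote→Q0. Q0=[P2] Q1=[P1,P4] Q2=[]
t=22-23: P2@Q0 runs 1, rem=0, completes. Q0=[] Q1=[P1,P4] Q2=[]
t=23-28: P1@Q1 runs 5, rem=2, quantum used, demote→Q2. Q0=[] Q1=[P4] Q2=[P1]
t=28-33: P4@Q1 runs 5, rem=0, completes. Q0=[] Q1=[] Q2=[P1]
t=33-35: P1@Q2 runs 2, rem=0, completes. Q0=[] Q1=[] Q2=[]

Answer: 1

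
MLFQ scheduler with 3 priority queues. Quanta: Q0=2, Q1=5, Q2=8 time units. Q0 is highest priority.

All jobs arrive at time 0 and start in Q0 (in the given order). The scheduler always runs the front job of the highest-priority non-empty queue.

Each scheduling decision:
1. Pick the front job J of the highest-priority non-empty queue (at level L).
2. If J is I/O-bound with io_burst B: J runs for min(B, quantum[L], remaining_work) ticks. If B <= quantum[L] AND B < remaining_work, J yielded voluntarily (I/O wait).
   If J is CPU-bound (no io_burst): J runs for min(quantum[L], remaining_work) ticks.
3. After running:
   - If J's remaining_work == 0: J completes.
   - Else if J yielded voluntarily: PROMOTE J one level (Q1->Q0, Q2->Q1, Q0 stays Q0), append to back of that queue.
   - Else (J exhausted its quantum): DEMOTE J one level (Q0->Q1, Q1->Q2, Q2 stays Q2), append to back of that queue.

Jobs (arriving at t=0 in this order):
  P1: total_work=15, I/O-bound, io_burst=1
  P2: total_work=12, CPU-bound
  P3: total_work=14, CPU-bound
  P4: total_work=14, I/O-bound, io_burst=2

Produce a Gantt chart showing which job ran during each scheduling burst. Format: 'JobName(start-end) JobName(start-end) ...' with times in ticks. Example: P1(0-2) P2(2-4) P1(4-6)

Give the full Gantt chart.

t=0-1: P1@Q0 runs 1, rem=14, I/O yield, promote→Q0. Q0=[P2,P3,P4,P1] Q1=[] Q2=[]
t=1-3: P2@Q0 runs 2, rem=10, quantum used, demote→Q1. Q0=[P3,P4,P1] Q1=[P2] Q2=[]
t=3-5: P3@Q0 runs 2, rem=12, quantum used, demote→Q1. Q0=[P4,P1] Q1=[P2,P3] Q2=[]
t=5-7: P4@Q0 runs 2, rem=12, I/O yield, promote→Q0. Q0=[P1,P4] Q1=[P2,P3] Q2=[]
t=7-8: P1@Q0 runs 1, rem=13, I/O yield, promote→Q0. Q0=[P4,P1] Q1=[P2,P3] Q2=[]
t=8-10: P4@Q0 runs 2, rem=10, I/O yield, promote→Q0. Q0=[P1,P4] Q1=[P2,P3] Q2=[]
t=10-11: P1@Q0 runs 1, rem=12, I/O yield, promote→Q0. Q0=[P4,P1] Q1=[P2,P3] Q2=[]
t=11-13: P4@Q0 runs 2, rem=8, I/O yield, promote→Q0. Q0=[P1,P4] Q1=[P2,P3] Q2=[]
t=13-14: P1@Q0 runs 1, rem=11, I/O yield, promote→Q0. Q0=[P4,P1] Q1=[P2,P3] Q2=[]
t=14-16: P4@Q0 runs 2, rem=6, I/O yield, promote→Q0. Q0=[P1,P4] Q1=[P2,P3] Q2=[]
t=16-17: P1@Q0 runs 1, rem=10, I/O yield, promote→Q0. Q0=[P4,P1] Q1=[P2,P3] Q2=[]
t=17-19: P4@Q0 runs 2, rem=4, I/O yield, promote→Q0. Q0=[P1,P4] Q1=[P2,P3] Q2=[]
t=19-20: P1@Q0 runs 1, rem=9, I/O yield, promote→Q0. Q0=[P4,P1] Q1=[P2,P3] Q2=[]
t=20-22: P4@Q0 runs 2, rem=2, I/O yield, promote→Q0. Q0=[P1,P4] Q1=[P2,P3] Q2=[]
t=22-23: P1@Q0 runs 1, rem=8, I/O yield, promote→Q0. Q0=[P4,P1] Q1=[P2,P3] Q2=[]
t=23-25: P4@Q0 runs 2, rem=0, completes. Q0=[P1] Q1=[P2,P3] Q2=[]
t=25-26: P1@Q0 runs 1, rem=7, I/O yield, promote→Q0. Q0=[P1] Q1=[P2,P3] Q2=[]
t=26-27: P1@Q0 runs 1, rem=6, I/O yield, promote→Q0. Q0=[P1] Q1=[P2,P3] Q2=[]
t=27-28: P1@Q0 runs 1, rem=5, I/O yield, promote→Q0. Q0=[P1] Q1=[P2,P3] Q2=[]
t=28-29: P1@Q0 runs 1, rem=4, I/O yield, promote→Q0. Q0=[P1] Q1=[P2,P3] Q2=[]
t=29-30: P1@Q0 runs 1, rem=3, I/O yield, promote→Q0. Q0=[P1] Q1=[P2,P3] Q2=[]
t=30-31: P1@Q0 runs 1, rem=2, I/O yield, promote→Q0. Q0=[P1] Q1=[P2,P3] Q2=[]
t=31-32: P1@Q0 runs 1, rem=1, I/O yield, promote→Q0. Q0=[P1] Q1=[P2,P3] Q2=[]
t=32-33: P1@Q0 runs 1, rem=0, completes. Q0=[] Q1=[P2,P3] Q2=[]
t=33-38: P2@Q1 runs 5, rem=5, quantum used, demote→Q2. Q0=[] Q1=[P3] Q2=[P2]
t=38-43: P3@Q1 runs 5, rem=7, quantum used, demote→Q2. Q0=[] Q1=[] Q2=[P2,P3]
t=43-48: P2@Q2 runs 5, rem=0, completes. Q0=[] Q1=[] Q2=[P3]
t=48-55: P3@Q2 runs 7, rem=0, completes. Q0=[] Q1=[] Q2=[]

Answer: P1(0-1) P2(1-3) P3(3-5) P4(5-7) P1(7-8) P4(8-10) P1(10-11) P4(11-13) P1(13-14) P4(14-16) P1(16-17) P4(17-19) P1(19-20) P4(20-22) P1(22-23) P4(23-25) P1(25-26) P1(26-27) P1(27-28) P1(28-29) P1(29-30) P1(30-31) P1(31-32) P1(32-33) P2(33-38) P3(38-43) P2(43-48) P3(48-55)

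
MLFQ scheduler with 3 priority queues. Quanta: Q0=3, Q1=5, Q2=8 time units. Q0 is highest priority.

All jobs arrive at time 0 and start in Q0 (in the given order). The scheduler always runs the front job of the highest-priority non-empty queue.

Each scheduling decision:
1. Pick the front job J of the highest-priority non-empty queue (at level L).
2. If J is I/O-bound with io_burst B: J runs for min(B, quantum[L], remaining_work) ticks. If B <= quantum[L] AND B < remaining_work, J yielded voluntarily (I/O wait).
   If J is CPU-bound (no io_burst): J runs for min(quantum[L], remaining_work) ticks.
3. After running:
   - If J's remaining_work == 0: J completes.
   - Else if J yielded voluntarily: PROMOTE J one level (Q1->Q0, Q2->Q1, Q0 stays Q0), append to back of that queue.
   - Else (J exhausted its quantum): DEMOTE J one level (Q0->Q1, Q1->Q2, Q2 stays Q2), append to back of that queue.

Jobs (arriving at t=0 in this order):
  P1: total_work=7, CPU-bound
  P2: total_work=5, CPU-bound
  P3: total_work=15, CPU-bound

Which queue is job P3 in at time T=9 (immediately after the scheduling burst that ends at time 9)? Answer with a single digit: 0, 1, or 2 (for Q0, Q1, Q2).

Answer: 1

Derivation:
t=0-3: P1@Q0 runs 3, rem=4, quantum used, demote→Q1. Q0=[P2,P3] Q1=[P1] Q2=[]
t=3-6: P2@Q0 runs 3, rem=2, quantum used, demote→Q1. Q0=[P3] Q1=[P1,P2] Q2=[]
t=6-9: P3@Q0 runs 3, rem=12, quantum used, demote→Q1. Q0=[] Q1=[P1,P2,P3] Q2=[]
t=9-13: P1@Q1 runs 4, rem=0, completes. Q0=[] Q1=[P2,P3] Q2=[]
t=13-15: P2@Q1 runs 2, rem=0, completes. Q0=[] Q1=[P3] Q2=[]
t=15-20: P3@Q1 runs 5, rem=7, quantum used, demote→Q2. Q0=[] Q1=[] Q2=[P3]
t=20-27: P3@Q2 runs 7, rem=0, completes. Q0=[] Q1=[] Q2=[]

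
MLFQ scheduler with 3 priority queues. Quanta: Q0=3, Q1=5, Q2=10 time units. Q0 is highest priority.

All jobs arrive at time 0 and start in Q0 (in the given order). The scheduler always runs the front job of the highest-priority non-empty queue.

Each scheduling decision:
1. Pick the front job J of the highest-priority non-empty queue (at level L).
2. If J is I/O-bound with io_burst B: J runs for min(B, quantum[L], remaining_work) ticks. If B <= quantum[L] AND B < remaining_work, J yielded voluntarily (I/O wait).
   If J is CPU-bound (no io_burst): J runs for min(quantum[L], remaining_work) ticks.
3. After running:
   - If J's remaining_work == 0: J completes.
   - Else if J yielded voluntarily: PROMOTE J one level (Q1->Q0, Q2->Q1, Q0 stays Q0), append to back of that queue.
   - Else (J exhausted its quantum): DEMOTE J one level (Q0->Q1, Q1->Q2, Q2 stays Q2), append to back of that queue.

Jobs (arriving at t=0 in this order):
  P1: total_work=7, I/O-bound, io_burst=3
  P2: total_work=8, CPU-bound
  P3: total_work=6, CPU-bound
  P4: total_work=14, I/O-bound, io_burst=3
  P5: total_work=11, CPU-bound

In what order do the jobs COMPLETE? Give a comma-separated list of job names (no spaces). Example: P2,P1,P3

t=0-3: P1@Q0 runs 3, rem=4, I/O yield, promote→Q0. Q0=[P2,P3,P4,P5,P1] Q1=[] Q2=[]
t=3-6: P2@Q0 runs 3, rem=5, quantum used, demote→Q1. Q0=[P3,P4,P5,P1] Q1=[P2] Q2=[]
t=6-9: P3@Q0 runs 3, rem=3, quantum used, demote→Q1. Q0=[P4,P5,P1] Q1=[P2,P3] Q2=[]
t=9-12: P4@Q0 runs 3, rem=11, I/O yield, promote→Q0. Q0=[P5,P1,P4] Q1=[P2,P3] Q2=[]
t=12-15: P5@Q0 runs 3, rem=8, quantum used, demote→Q1. Q0=[P1,P4] Q1=[P2,P3,P5] Q2=[]
t=15-18: P1@Q0 runs 3, rem=1, I/O yield, promote→Q0. Q0=[P4,P1] Q1=[P2,P3,P5] Q2=[]
t=18-21: P4@Q0 runs 3, rem=8, I/O yield, promote→Q0. Q0=[P1,P4] Q1=[P2,P3,P5] Q2=[]
t=21-22: P1@Q0 runs 1, rem=0, completes. Q0=[P4] Q1=[P2,P3,P5] Q2=[]
t=22-25: P4@Q0 runs 3, rem=5, I/O yield, promote→Q0. Q0=[P4] Q1=[P2,P3,P5] Q2=[]
t=25-28: P4@Q0 runs 3, rem=2, I/O yield, promote→Q0. Q0=[P4] Q1=[P2,P3,P5] Q2=[]
t=28-30: P4@Q0 runs 2, rem=0, completes. Q0=[] Q1=[P2,P3,P5] Q2=[]
t=30-35: P2@Q1 runs 5, rem=0, completes. Q0=[] Q1=[P3,P5] Q2=[]
t=35-38: P3@Q1 runs 3, rem=0, completes. Q0=[] Q1=[P5] Q2=[]
t=38-43: P5@Q1 runs 5, rem=3, quantum used, demote→Q2. Q0=[] Q1=[] Q2=[P5]
t=43-46: P5@Q2 runs 3, rem=0, completes. Q0=[] Q1=[] Q2=[]

Answer: P1,P4,P2,P3,P5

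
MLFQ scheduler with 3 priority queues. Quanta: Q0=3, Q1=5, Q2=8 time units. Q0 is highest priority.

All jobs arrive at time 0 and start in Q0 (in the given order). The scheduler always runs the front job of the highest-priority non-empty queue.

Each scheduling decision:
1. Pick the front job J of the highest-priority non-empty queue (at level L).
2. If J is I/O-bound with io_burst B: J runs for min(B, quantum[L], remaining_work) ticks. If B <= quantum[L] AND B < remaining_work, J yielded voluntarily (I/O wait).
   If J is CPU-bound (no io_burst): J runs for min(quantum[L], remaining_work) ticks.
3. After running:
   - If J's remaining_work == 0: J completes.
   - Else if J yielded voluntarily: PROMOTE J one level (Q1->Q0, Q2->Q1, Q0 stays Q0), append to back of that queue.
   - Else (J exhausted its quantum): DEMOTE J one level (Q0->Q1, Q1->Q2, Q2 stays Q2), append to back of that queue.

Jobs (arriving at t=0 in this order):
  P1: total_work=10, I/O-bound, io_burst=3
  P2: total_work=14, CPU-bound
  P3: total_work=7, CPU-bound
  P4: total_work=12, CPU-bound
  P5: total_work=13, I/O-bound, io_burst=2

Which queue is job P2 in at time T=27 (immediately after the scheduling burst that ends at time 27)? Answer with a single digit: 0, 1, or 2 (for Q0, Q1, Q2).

Answer: 1

Derivation:
t=0-3: P1@Q0 runs 3, rem=7, I/O yield, promote→Q0. Q0=[P2,P3,P4,P5,P1] Q1=[] Q2=[]
t=3-6: P2@Q0 runs 3, rem=11, quantum used, demote→Q1. Q0=[P3,P4,P5,P1] Q1=[P2] Q2=[]
t=6-9: P3@Q0 runs 3, rem=4, quantum used, demote→Q1. Q0=[P4,P5,P1] Q1=[P2,P3] Q2=[]
t=9-12: P4@Q0 runs 3, rem=9, quantum used, demote→Q1. Q0=[P5,P1] Q1=[P2,P3,P4] Q2=[]
t=12-14: P5@Q0 runs 2, rem=11, I/O yield, promote→Q0. Q0=[P1,P5] Q1=[P2,P3,P4] Q2=[]
t=14-17: P1@Q0 runs 3, rem=4, I/O yield, promote→Q0. Q0=[P5,P1] Q1=[P2,P3,P4] Q2=[]
t=17-19: P5@Q0 runs 2, rem=9, I/O yield, promote→Q0. Q0=[P1,P5] Q1=[P2,P3,P4] Q2=[]
t=19-22: P1@Q0 runs 3, rem=1, I/O yield, promote→Q0. Q0=[P5,P1] Q1=[P2,P3,P4] Q2=[]
t=22-24: P5@Q0 runs 2, rem=7, I/O yield, promote→Q0. Q0=[P1,P5] Q1=[P2,P3,P4] Q2=[]
t=24-25: P1@Q0 runs 1, rem=0, completes. Q0=[P5] Q1=[P2,P3,P4] Q2=[]
t=25-27: P5@Q0 runs 2, rem=5, I/O yield, promote→Q0. Q0=[P5] Q1=[P2,P3,P4] Q2=[]
t=27-29: P5@Q0 runs 2, rem=3, I/O yield, promote→Q0. Q0=[P5] Q1=[P2,P3,P4] Q2=[]
t=29-31: P5@Q0 runs 2, rem=1, I/O yield, promote→Q0. Q0=[P5] Q1=[P2,P3,P4] Q2=[]
t=31-32: P5@Q0 runs 1, rem=0, completes. Q0=[] Q1=[P2,P3,P4] Q2=[]
t=32-37: P2@Q1 runs 5, rem=6, quantum used, demote→Q2. Q0=[] Q1=[P3,P4] Q2=[P2]
t=37-41: P3@Q1 runs 4, rem=0, completes. Q0=[] Q1=[P4] Q2=[P2]
t=41-46: P4@Q1 runs 5, rem=4, quantum used, demote→Q2. Q0=[] Q1=[] Q2=[P2,P4]
t=46-52: P2@Q2 runs 6, rem=0, completes. Q0=[] Q1=[] Q2=[P4]
t=52-56: P4@Q2 runs 4, rem=0, completes. Q0=[] Q1=[] Q2=[]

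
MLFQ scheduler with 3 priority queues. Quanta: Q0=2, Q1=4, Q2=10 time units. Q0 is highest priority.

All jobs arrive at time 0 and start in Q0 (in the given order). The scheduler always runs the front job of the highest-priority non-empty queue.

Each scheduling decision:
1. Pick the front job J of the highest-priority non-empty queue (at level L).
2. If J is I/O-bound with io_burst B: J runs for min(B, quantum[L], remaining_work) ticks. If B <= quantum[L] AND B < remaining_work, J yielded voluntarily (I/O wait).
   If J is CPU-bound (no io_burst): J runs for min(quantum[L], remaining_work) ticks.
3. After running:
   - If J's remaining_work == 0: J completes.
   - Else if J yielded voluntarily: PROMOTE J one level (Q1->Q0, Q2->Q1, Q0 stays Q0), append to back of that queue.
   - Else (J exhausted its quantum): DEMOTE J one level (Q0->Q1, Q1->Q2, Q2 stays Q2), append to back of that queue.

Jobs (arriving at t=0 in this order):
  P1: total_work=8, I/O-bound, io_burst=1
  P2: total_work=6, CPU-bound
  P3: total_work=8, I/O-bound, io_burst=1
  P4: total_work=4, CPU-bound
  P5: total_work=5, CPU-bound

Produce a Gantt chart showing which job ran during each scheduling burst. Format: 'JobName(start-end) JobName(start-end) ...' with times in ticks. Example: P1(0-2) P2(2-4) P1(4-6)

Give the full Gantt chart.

t=0-1: P1@Q0 runs 1, rem=7, I/O yield, promote→Q0. Q0=[P2,P3,P4,P5,P1] Q1=[] Q2=[]
t=1-3: P2@Q0 runs 2, rem=4, quantum used, demote→Q1. Q0=[P3,P4,P5,P1] Q1=[P2] Q2=[]
t=3-4: P3@Q0 runs 1, rem=7, I/O yield, promote→Q0. Q0=[P4,P5,P1,P3] Q1=[P2] Q2=[]
t=4-6: P4@Q0 runs 2, rem=2, quantum used, demote→Q1. Q0=[P5,P1,P3] Q1=[P2,P4] Q2=[]
t=6-8: P5@Q0 runs 2, rem=3, quantum used, demote→Q1. Q0=[P1,P3] Q1=[P2,P4,P5] Q2=[]
t=8-9: P1@Q0 runs 1, rem=6, I/O yield, promote→Q0. Q0=[P3,P1] Q1=[P2,P4,P5] Q2=[]
t=9-10: P3@Q0 runs 1, rem=6, I/O yield, promote→Q0. Q0=[P1,P3] Q1=[P2,P4,P5] Q2=[]
t=10-11: P1@Q0 runs 1, rem=5, I/O yield, promote→Q0. Q0=[P3,P1] Q1=[P2,P4,P5] Q2=[]
t=11-12: P3@Q0 runs 1, rem=5, I/O yield, promote→Q0. Q0=[P1,P3] Q1=[P2,P4,P5] Q2=[]
t=12-13: P1@Q0 runs 1, rem=4, I/O yield, promote→Q0. Q0=[P3,P1] Q1=[P2,P4,P5] Q2=[]
t=13-14: P3@Q0 runs 1, rem=4, I/O yield, promote→Q0. Q0=[P1,P3] Q1=[P2,P4,P5] Q2=[]
t=14-15: P1@Q0 runs 1, rem=3, I/O yield, promote→Q0. Q0=[P3,P1] Q1=[P2,P4,P5] Q2=[]
t=15-16: P3@Q0 runs 1, rem=3, I/O yield, promote→Q0. Q0=[P1,P3] Q1=[P2,P4,P5] Q2=[]
t=16-17: P1@Q0 runs 1, rem=2, I/O yield, promote→Q0. Q0=[P3,P1] Q1=[P2,P4,P5] Q2=[]
t=17-18: P3@Q0 runs 1, rem=2, I/O yield, promote→Q0. Q0=[P1,P3] Q1=[P2,P4,P5] Q2=[]
t=18-19: P1@Q0 runs 1, rem=1, I/O yield, promote→Q0. Q0=[P3,P1] Q1=[P2,P4,P5] Q2=[]
t=19-20: P3@Q0 runs 1, rem=1, I/O yield, promote→Q0. Q0=[P1,P3] Q1=[P2,P4,P5] Q2=[]
t=20-21: P1@Q0 runs 1, rem=0, completes. Q0=[P3] Q1=[P2,P4,P5] Q2=[]
t=21-22: P3@Q0 runs 1, rem=0, completes. Q0=[] Q1=[P2,P4,P5] Q2=[]
t=22-26: P2@Q1 runs 4, rem=0, completes. Q0=[] Q1=[P4,P5] Q2=[]
t=26-28: P4@Q1 runs 2, rem=0, completes. Q0=[] Q1=[P5] Q2=[]
t=28-31: P5@Q1 runs 3, rem=0, completes. Q0=[] Q1=[] Q2=[]

Answer: P1(0-1) P2(1-3) P3(3-4) P4(4-6) P5(6-8) P1(8-9) P3(9-10) P1(10-11) P3(11-12) P1(12-13) P3(13-14) P1(14-15) P3(15-16) P1(16-17) P3(17-18) P1(18-19) P3(19-20) P1(20-21) P3(21-22) P2(22-26) P4(26-28) P5(28-31)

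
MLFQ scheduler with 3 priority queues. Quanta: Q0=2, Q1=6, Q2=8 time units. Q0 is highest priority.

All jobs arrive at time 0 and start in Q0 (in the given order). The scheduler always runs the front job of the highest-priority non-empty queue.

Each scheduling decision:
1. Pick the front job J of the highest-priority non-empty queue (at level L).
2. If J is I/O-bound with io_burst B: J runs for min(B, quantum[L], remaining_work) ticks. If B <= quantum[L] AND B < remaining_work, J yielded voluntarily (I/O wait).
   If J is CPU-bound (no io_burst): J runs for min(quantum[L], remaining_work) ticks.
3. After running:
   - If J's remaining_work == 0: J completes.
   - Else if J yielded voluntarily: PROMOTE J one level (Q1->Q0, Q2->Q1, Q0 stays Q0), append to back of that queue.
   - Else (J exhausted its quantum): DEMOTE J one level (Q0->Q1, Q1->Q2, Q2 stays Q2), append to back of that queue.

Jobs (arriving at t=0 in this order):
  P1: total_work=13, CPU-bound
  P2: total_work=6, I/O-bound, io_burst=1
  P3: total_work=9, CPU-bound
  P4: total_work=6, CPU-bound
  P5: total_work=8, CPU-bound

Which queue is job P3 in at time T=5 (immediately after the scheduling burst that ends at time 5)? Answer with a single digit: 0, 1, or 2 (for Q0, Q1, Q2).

Answer: 1

Derivation:
t=0-2: P1@Q0 runs 2, rem=11, quantum used, demote→Q1. Q0=[P2,P3,P4,P5] Q1=[P1] Q2=[]
t=2-3: P2@Q0 runs 1, rem=5, I/O yield, promote→Q0. Q0=[P3,P4,P5,P2] Q1=[P1] Q2=[]
t=3-5: P3@Q0 runs 2, rem=7, quantum used, demote→Q1. Q0=[P4,P5,P2] Q1=[P1,P3] Q2=[]
t=5-7: P4@Q0 runs 2, rem=4, quantum used, demote→Q1. Q0=[P5,P2] Q1=[P1,P3,P4] Q2=[]
t=7-9: P5@Q0 runs 2, rem=6, quantum used, demote→Q1. Q0=[P2] Q1=[P1,P3,P4,P5] Q2=[]
t=9-10: P2@Q0 runs 1, rem=4, I/O yield, promote→Q0. Q0=[P2] Q1=[P1,P3,P4,P5] Q2=[]
t=10-11: P2@Q0 runs 1, rem=3, I/O yield, promote→Q0. Q0=[P2] Q1=[P1,P3,P4,P5] Q2=[]
t=11-12: P2@Q0 runs 1, rem=2, I/O yield, promote→Q0. Q0=[P2] Q1=[P1,P3,P4,P5] Q2=[]
t=12-13: P2@Q0 runs 1, rem=1, I/O yield, promote→Q0. Q0=[P2] Q1=[P1,P3,P4,P5] Q2=[]
t=13-14: P2@Q0 runs 1, rem=0, completes. Q0=[] Q1=[P1,P3,P4,P5] Q2=[]
t=14-20: P1@Q1 runs 6, rem=5, quantum used, demote→Q2. Q0=[] Q1=[P3,P4,P5] Q2=[P1]
t=20-26: P3@Q1 runs 6, rem=1, quantum used, demote→Q2. Q0=[] Q1=[P4,P5] Q2=[P1,P3]
t=26-30: P4@Q1 runs 4, rem=0, completes. Q0=[] Q1=[P5] Q2=[P1,P3]
t=30-36: P5@Q1 runs 6, rem=0, completes. Q0=[] Q1=[] Q2=[P1,P3]
t=36-41: P1@Q2 runs 5, rem=0, completes. Q0=[] Q1=[] Q2=[P3]
t=41-42: P3@Q2 runs 1, rem=0, completes. Q0=[] Q1=[] Q2=[]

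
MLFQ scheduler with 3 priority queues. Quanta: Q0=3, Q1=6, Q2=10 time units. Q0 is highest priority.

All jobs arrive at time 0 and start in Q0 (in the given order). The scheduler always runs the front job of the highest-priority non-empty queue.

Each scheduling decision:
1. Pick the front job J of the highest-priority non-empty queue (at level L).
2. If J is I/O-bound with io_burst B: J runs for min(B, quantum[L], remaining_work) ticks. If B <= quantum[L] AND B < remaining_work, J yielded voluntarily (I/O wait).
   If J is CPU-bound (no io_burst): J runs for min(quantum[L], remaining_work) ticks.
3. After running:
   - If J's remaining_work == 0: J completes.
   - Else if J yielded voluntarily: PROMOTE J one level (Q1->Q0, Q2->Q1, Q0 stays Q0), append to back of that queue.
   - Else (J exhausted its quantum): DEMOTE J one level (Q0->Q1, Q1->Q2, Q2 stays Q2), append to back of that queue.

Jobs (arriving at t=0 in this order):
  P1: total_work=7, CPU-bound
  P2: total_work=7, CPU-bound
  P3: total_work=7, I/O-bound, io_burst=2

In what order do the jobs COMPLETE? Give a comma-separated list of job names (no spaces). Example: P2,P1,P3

t=0-3: P1@Q0 runs 3, rem=4, quantum used, demote→Q1. Q0=[P2,P3] Q1=[P1] Q2=[]
t=3-6: P2@Q0 runs 3, rem=4, quantum used, demote→Q1. Q0=[P3] Q1=[P1,P2] Q2=[]
t=6-8: P3@Q0 runs 2, rem=5, I/O yield, promote→Q0. Q0=[P3] Q1=[P1,P2] Q2=[]
t=8-10: P3@Q0 runs 2, rem=3, I/O yield, promote→Q0. Q0=[P3] Q1=[P1,P2] Q2=[]
t=10-12: P3@Q0 runs 2, rem=1, I/O yield, promote→Q0. Q0=[P3] Q1=[P1,P2] Q2=[]
t=12-13: P3@Q0 runs 1, rem=0, completes. Q0=[] Q1=[P1,P2] Q2=[]
t=13-17: P1@Q1 runs 4, rem=0, completes. Q0=[] Q1=[P2] Q2=[]
t=17-21: P2@Q1 runs 4, rem=0, completes. Q0=[] Q1=[] Q2=[]

Answer: P3,P1,P2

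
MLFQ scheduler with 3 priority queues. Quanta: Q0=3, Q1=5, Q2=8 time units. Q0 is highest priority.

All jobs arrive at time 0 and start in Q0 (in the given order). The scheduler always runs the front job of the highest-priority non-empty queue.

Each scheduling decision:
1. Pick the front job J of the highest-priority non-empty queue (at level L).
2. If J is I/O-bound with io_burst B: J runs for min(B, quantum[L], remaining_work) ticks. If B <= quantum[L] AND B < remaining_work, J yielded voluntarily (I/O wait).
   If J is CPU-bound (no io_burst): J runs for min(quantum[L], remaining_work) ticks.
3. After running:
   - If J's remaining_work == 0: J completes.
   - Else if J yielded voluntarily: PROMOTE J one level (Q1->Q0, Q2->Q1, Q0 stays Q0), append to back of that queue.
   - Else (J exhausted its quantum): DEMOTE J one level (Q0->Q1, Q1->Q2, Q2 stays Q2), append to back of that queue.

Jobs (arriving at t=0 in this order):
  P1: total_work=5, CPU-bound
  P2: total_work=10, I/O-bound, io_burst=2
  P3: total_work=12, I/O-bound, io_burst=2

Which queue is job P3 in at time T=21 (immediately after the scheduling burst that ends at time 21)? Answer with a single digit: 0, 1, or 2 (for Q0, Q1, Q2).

Answer: 0

Derivation:
t=0-3: P1@Q0 runs 3, rem=2, quantum used, demote→Q1. Q0=[P2,P3] Q1=[P1] Q2=[]
t=3-5: P2@Q0 runs 2, rem=8, I/O yield, promote→Q0. Q0=[P3,P2] Q1=[P1] Q2=[]
t=5-7: P3@Q0 runs 2, rem=10, I/O yield, promote→Q0. Q0=[P2,P3] Q1=[P1] Q2=[]
t=7-9: P2@Q0 runs 2, rem=6, I/O yield, promote→Q0. Q0=[P3,P2] Q1=[P1] Q2=[]
t=9-11: P3@Q0 runs 2, rem=8, I/O yield, promote→Q0. Q0=[P2,P3] Q1=[P1] Q2=[]
t=11-13: P2@Q0 runs 2, rem=4, I/O yield, promote→Q0. Q0=[P3,P2] Q1=[P1] Q2=[]
t=13-15: P3@Q0 runs 2, rem=6, I/O yield, promote→Q0. Q0=[P2,P3] Q1=[P1] Q2=[]
t=15-17: P2@Q0 runs 2, rem=2, I/O yield, promote→Q0. Q0=[P3,P2] Q1=[P1] Q2=[]
t=17-19: P3@Q0 runs 2, rem=4, I/O yield, promote→Q0. Q0=[P2,P3] Q1=[P1] Q2=[]
t=19-21: P2@Q0 runs 2, rem=0, completes. Q0=[P3] Q1=[P1] Q2=[]
t=21-23: P3@Q0 runs 2, rem=2, I/O yield, promote→Q0. Q0=[P3] Q1=[P1] Q2=[]
t=23-25: P3@Q0 runs 2, rem=0, completes. Q0=[] Q1=[P1] Q2=[]
t=25-27: P1@Q1 runs 2, rem=0, completes. Q0=[] Q1=[] Q2=[]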